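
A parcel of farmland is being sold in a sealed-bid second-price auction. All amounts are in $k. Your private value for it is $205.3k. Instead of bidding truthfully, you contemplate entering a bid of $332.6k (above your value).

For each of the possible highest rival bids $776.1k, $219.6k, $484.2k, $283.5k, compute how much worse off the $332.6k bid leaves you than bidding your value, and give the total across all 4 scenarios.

$92.5k

The deviation costs you only when the competing bid falls strictly between $205.3k and $332.6k; elsewhere both bids give the same outcome.
$776.1k: outcomes coincide → loss $0k.
$219.6k: truthful payoff $0k, deviation payoff −$14.3k → loss $14.3k.
$484.2k: outcomes coincide → loss $0k.
$283.5k: truthful payoff $0k, deviation payoff −$78.2k → loss $78.2k.
Total loss = $14.3k + $78.2k = $92.5k.
Truthful bidding weakly dominates here: raising your bid can only win items priced above your value, and lowering it can only forfeit items priced below.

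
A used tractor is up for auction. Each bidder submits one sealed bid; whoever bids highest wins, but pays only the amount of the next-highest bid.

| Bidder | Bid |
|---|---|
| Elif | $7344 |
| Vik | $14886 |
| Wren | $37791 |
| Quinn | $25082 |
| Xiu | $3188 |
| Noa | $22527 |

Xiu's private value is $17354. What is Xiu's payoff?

Highest bid: Wren at $37791, so Wren wins.
Second-highest bid: Quinn at $25082 — that is the price the winner pays.
Xiu did not win, so Xiu pays nothing and receives nothing: payoff $0.

$0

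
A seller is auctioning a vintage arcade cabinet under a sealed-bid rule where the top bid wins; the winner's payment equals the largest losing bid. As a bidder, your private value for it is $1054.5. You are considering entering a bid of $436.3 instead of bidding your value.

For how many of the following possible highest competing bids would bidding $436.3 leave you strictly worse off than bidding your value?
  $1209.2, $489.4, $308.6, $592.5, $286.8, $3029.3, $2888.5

The deviation hurts exactly when the highest competing bid lies strictly between $436.3 and $1054.5 — underbidding then forfeits a profitable win.
$1209.2: above both → same outcome either way.
$489.4: inside the interval → strictly worse (loss $565.1).
$308.6: below both → same outcome either way.
$592.5: inside the interval → strictly worse (loss $462).
$286.8: below both → same outcome either way.
$3029.3: above both → same outcome either way.
$2888.5: above both → same outcome either way.
Count: 2.

2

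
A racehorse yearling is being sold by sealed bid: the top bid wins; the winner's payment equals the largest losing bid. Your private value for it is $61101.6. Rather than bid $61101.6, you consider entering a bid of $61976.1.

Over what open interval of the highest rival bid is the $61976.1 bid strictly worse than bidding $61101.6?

($61101.6, $61976.1)

If the competing bid is below $61101.6, both bids win at the same price — no difference.
If it is above $61976.1, both bids lose — no difference.
If it lies strictly between $61101.6 and $61976.1, bidding your value loses (payoff 0) while bidding $61976.1 wins at a price above your value (payoff negative).
So the deviation strictly hurts on the open interval ($61101.6, $61976.1).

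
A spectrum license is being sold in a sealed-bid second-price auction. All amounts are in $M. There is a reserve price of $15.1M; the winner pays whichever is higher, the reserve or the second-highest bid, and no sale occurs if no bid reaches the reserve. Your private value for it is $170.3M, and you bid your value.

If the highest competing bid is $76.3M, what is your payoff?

Your bid $170.3M is the highest and exceeds the reserve.
Price = max(second-highest bid, reserve) = max($76.3M, $15.1M) = $76.3M.
Payoff = $170.3M − $76.3M = $94M.

$94M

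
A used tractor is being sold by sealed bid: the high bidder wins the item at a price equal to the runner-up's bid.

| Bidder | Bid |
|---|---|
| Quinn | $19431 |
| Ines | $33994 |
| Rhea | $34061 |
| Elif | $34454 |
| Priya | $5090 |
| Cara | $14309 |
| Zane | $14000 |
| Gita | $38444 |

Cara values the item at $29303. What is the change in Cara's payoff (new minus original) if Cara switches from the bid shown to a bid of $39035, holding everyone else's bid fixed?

−$9141

The highest bid among the other bidders is $38444; Cara's bid doesn't change that.
Original bid $14309: Cara is not highest (top rival bid is $38444); payoff $0.
Alternative bid $39035: Cara is highest, pays the top rival bid $38444; payoff $29303 − $38444 = −$9141.
Change in payoff = −$9141 − ($0) = −$9141.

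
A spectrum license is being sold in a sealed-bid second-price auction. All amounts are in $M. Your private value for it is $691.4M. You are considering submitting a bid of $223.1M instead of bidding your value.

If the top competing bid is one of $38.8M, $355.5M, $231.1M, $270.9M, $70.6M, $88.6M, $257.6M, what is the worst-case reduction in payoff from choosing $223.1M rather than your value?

$460.3M

$38.8M: same outcome either way → loss $0M.
$355.5M: truthful gives $335.9M, deviation gives $0M → loss $335.9M.
$231.1M: truthful gives $460.3M, deviation gives $0M → loss $460.3M.
$270.9M: truthful gives $420.5M, deviation gives $0M → loss $420.5M.
$70.6M: same outcome either way → loss $0M.
$88.6M: same outcome either way → loss $0M.
$257.6M: truthful gives $433.8M, deviation gives $0M → loss $433.8M.
Maximum loss: $460.3M.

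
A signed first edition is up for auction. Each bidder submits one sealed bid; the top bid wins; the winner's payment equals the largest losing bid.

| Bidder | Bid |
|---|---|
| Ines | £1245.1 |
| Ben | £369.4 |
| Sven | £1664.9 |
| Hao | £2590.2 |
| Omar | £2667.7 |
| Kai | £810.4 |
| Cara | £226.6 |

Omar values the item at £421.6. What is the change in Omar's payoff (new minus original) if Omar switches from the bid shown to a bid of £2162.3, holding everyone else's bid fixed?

The highest bid among the other bidders is £2590.2; Omar's bid doesn't change that.
Original bid £2667.7: Omar is highest, pays the top rival bid £2590.2; payoff £421.6 − £2590.2 = −£2168.6.
Alternative bid £2162.3: Omar is not highest (top rival bid is £2590.2); payoff £0.
Change in payoff = £0 − (−£2168.6) = £2168.6.

£2168.6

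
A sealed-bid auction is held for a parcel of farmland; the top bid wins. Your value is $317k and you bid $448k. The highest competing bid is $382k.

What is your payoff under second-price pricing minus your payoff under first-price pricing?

$66k

You have the highest bid, so you win under either rule.
Second-price: pay $382k → payoff −$65k.
First-price: pay your own bid $448k → payoff −$131k.
Difference = −$65k − (−$131k) = $66k.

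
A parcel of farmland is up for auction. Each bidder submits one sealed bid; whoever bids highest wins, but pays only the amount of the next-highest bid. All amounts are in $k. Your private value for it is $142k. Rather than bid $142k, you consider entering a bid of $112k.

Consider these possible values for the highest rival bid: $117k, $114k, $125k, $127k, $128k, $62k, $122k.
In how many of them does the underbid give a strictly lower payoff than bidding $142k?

6

The deviation hurts exactly when the highest competing bid lies strictly between $112k and $142k — underbidding then forfeits a profitable win.
$117k: inside the interval → strictly worse (loss $25k).
$114k: inside the interval → strictly worse (loss $28k).
$125k: inside the interval → strictly worse (loss $17k).
$127k: inside the interval → strictly worse (loss $15k).
$128k: inside the interval → strictly worse (loss $14k).
$62k: below both → same outcome either way.
$122k: inside the interval → strictly worse (loss $20k).
Count: 6.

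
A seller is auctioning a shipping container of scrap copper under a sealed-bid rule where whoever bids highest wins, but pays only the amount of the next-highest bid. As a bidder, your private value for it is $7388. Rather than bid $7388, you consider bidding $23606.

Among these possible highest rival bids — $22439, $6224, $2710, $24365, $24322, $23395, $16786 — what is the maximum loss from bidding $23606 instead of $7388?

$16007

$22439: truthful gives $0, deviation gives −$15051 → loss $15051.
$6224: same outcome either way → loss $0.
$2710: same outcome either way → loss $0.
$24365: same outcome either way → loss $0.
$24322: same outcome either way → loss $0.
$23395: truthful gives $0, deviation gives −$16007 → loss $16007.
$16786: truthful gives $0, deviation gives −$9398 → loss $9398.
Maximum loss: $16007.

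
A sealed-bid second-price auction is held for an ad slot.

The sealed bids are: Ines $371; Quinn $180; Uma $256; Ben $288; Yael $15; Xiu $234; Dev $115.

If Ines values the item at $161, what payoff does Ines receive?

−$127

Highest bid: Ines at $371, so Ines wins.
Second-highest bid: Ben at $288 — that is the price the winner pays.
Ines's payoff = value − price = $161 − $288 = −$127.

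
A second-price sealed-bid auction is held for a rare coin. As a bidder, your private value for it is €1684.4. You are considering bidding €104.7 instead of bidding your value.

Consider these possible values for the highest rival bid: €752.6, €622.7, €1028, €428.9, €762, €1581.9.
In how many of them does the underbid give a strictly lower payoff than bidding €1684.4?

6

The deviation hurts exactly when the highest competing bid lies strictly between €104.7 and €1684.4 — underbidding then forfeits a profitable win.
€752.6: inside the interval → strictly worse (loss €931.8).
€622.7: inside the interval → strictly worse (loss €1061.7).
€1028: inside the interval → strictly worse (loss €656.4).
€428.9: inside the interval → strictly worse (loss €1255.5).
€762: inside the interval → strictly worse (loss €922.4).
€1581.9: inside the interval → strictly worse (loss €102.5).
Count: 6.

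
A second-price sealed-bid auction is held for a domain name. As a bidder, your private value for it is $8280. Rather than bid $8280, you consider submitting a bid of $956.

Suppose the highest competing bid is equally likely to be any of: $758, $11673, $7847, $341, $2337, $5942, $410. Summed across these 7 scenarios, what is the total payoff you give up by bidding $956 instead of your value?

$8714

The deviation costs you only when the competing bid falls strictly between $956 and $8280; elsewhere both bids give the same outcome.
$758: outcomes coincide → loss $0.
$11673: outcomes coincide → loss $0.
$7847: truthful payoff $433, deviation payoff $0 → loss $433.
$341: outcomes coincide → loss $0.
$2337: truthful payoff $5943, deviation payoff $0 → loss $5943.
$5942: truthful payoff $2338, deviation payoff $0 → loss $2338.
$410: outcomes coincide → loss $0.
Total loss = $433 + $5943 + $2338 = $8714.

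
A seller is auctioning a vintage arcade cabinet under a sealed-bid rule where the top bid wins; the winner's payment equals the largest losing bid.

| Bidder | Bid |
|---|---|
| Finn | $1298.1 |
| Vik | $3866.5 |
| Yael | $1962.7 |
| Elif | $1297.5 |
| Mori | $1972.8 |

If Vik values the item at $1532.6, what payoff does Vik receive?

Highest bid: Vik at $3866.5, so Vik wins.
Second-highest bid: Mori at $1972.8 — that is the price the winner pays.
Vik's payoff = value − price = $1532.6 − $1972.8 = −$440.2.

−$440.2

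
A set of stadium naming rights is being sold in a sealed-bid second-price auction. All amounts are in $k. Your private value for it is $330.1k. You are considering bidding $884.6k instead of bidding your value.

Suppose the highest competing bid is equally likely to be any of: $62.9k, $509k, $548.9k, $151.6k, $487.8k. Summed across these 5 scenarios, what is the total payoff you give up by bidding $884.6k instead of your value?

$555.4k

The deviation costs you only when the competing bid falls strictly between $330.1k and $884.6k; elsewhere both bids give the same outcome.
$62.9k: outcomes coincide → loss $0k.
$509k: truthful payoff $0k, deviation payoff −$178.9k → loss $178.9k.
$548.9k: truthful payoff $0k, deviation payoff −$218.8k → loss $218.8k.
$151.6k: outcomes coincide → loss $0k.
$487.8k: truthful payoff $0k, deviation payoff −$157.7k → loss $157.7k.
Total loss = $178.9k + $218.8k + $157.7k = $555.4k.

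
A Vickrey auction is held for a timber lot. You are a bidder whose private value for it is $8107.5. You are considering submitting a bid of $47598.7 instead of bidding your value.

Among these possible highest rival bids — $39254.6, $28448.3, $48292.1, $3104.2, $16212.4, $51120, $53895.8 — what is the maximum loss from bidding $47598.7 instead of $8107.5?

$39254.6: truthful gives $0, deviation gives −$31147.1 → loss $31147.1.
$28448.3: truthful gives $0, deviation gives −$20340.8 → loss $20340.8.
$48292.1: same outcome either way → loss $0.
$3104.2: same outcome either way → loss $0.
$16212.4: truthful gives $0, deviation gives −$8104.9 → loss $8104.9.
$51120: same outcome either way → loss $0.
$53895.8: same outcome either way → loss $0.
Maximum loss: $31147.1.

$31147.1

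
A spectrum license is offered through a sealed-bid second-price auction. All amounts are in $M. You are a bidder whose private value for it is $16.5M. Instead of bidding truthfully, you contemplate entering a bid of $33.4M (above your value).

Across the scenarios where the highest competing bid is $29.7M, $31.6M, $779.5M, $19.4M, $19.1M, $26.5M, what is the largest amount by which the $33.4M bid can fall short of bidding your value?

$15.1M

$29.7M: truthful gives $0M, deviation gives −$13.2M → loss $13.2M.
$31.6M: truthful gives $0M, deviation gives −$15.1M → loss $15.1M.
$779.5M: same outcome either way → loss $0M.
$19.4M: truthful gives $0M, deviation gives −$2.9M → loss $2.9M.
$19.1M: truthful gives $0M, deviation gives −$2.6M → loss $2.6M.
$26.5M: truthful gives $0M, deviation gives −$10M → loss $10M.
Maximum loss: $15.1M.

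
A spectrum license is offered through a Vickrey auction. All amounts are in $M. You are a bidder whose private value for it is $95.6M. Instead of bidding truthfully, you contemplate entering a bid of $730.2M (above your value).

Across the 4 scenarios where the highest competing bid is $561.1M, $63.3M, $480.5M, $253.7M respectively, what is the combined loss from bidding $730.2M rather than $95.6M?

$1008.5M

The deviation costs you only when the competing bid falls strictly between $95.6M and $730.2M; elsewhere both bids give the same outcome.
$561.1M: truthful payoff $0M, deviation payoff −$465.5M → loss $465.5M.
$63.3M: outcomes coincide → loss $0M.
$480.5M: truthful payoff $0M, deviation payoff −$384.9M → loss $384.9M.
$253.7M: truthful payoff $0M, deviation payoff −$158.1M → loss $158.1M.
Total loss = $465.5M + $384.9M + $158.1M = $1008.5M.
Because the price is fixed by the runner-up's bid, deviating from your value can only change a good outcome into a bad one — never the reverse.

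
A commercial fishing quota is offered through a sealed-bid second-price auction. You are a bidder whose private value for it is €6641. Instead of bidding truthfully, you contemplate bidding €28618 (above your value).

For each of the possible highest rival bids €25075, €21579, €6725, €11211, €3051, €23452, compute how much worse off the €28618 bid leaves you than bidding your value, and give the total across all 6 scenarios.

€54837

The deviation costs you only when the competing bid falls strictly between €6641 and €28618; elsewhere both bids give the same outcome.
€25075: truthful payoff €0, deviation payoff −€18434 → loss €18434.
€21579: truthful payoff €0, deviation payoff −€14938 → loss €14938.
€6725: truthful payoff €0, deviation payoff −€84 → loss €84.
€11211: truthful payoff €0, deviation payoff −€4570 → loss €4570.
€3051: outcomes coincide → loss €0.
€23452: truthful payoff €0, deviation payoff −€16811 → loss €16811.
Total loss = €18434 + €14938 + €84 + €4570 + €16811 = €54837.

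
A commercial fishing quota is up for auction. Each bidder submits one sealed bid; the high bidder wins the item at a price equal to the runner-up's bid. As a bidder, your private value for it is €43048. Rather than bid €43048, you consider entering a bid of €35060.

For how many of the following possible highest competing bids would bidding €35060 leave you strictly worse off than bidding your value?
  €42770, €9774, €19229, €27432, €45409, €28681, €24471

1

The deviation hurts exactly when the highest competing bid lies strictly between €35060 and €43048 — underbidding then forfeits a profitable win.
€42770: inside the interval → strictly worse (loss €278).
€9774: below both → same outcome either way.
€19229: below both → same outcome either way.
€27432: below both → same outcome either way.
€45409: above both → same outcome either way.
€28681: below both → same outcome either way.
€24471: below both → same outcome either way.
Count: 1.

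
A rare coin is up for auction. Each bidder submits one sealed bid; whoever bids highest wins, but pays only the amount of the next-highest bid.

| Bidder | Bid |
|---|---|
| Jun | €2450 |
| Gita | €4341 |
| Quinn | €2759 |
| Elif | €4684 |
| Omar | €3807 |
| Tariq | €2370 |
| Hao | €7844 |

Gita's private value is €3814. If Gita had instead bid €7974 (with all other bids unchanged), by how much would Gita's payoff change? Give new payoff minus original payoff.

The highest bid among the other bidders is €7844; Gita's bid doesn't change that.
Original bid €4341: Gita is not highest (top rival bid is €7844); payoff €0.
Alternative bid €7974: Gita is highest, pays the top rival bid €7844; payoff €3814 − €7844 = −€4030.
Change in payoff = −€4030 − (€0) = −€4030.

−€4030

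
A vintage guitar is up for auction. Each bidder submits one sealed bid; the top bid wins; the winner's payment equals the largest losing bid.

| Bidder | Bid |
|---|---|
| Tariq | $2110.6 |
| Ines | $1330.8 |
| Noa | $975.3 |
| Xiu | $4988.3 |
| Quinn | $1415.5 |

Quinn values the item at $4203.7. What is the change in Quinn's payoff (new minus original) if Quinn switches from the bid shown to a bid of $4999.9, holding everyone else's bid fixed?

The highest bid among the other bidders is $4988.3; Quinn's bid doesn't change that.
Original bid $1415.5: Quinn is not highest (top rival bid is $4988.3); payoff $0.
Alternative bid $4999.9: Quinn is highest, pays the top rival bid $4988.3; payoff $4203.7 − $4988.3 = −$784.6.
Change in payoff = −$784.6 − ($0) = −$784.6.

−$784.6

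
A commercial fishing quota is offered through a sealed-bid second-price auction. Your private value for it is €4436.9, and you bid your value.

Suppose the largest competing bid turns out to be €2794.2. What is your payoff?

€1642.7

Your bid €4436.9 exceeds the highest competing bid €2794.2, so you win.
In a second-price auction the winner pays the second-highest bid, €2794.2.
Payoff = value − price = €4436.9 − €2794.2 = €1642.7.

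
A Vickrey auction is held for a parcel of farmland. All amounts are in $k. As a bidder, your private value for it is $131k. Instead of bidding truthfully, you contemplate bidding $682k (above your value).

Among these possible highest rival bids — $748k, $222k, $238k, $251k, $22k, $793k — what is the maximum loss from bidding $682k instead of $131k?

$120k

$748k: same outcome either way → loss $0k.
$222k: truthful gives $0k, deviation gives −$91k → loss $91k.
$238k: truthful gives $0k, deviation gives −$107k → loss $107k.
$251k: truthful gives $0k, deviation gives −$120k → loss $120k.
$22k: same outcome either way → loss $0k.
$793k: same outcome either way → loss $0k.
Maximum loss: $120k.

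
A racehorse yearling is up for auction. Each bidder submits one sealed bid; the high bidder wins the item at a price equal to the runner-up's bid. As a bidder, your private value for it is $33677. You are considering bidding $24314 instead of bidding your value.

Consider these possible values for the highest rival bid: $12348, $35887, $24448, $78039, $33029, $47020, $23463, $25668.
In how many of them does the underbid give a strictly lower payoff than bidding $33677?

The deviation hurts exactly when the highest competing bid lies strictly between $24314 and $33677 — underbidding then forfeits a profitable win.
$12348: below both → same outcome either way.
$35887: above both → same outcome either way.
$24448: inside the interval → strictly worse (loss $9229).
$78039: above both → same outcome either way.
$33029: inside the interval → strictly worse (loss $648).
$47020: above both → same outcome either way.
$23463: below both → same outcome either way.
$25668: inside the interval → strictly worse (loss $8009).
Count: 3.

3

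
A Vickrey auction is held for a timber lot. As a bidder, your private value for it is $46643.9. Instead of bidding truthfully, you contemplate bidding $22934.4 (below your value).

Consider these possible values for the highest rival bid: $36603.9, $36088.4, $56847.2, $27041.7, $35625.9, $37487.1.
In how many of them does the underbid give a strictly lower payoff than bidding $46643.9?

The deviation hurts exactly when the highest competing bid lies strictly between $22934.4 and $46643.9 — underbidding then forfeits a profitable win.
$36603.9: inside the interval → strictly worse (loss $10040).
$36088.4: inside the interval → strictly worse (loss $10555.5).
$56847.2: above both → same outcome either way.
$27041.7: inside the interval → strictly worse (loss $19602.2).
$35625.9: inside the interval → strictly worse (loss $11018).
$37487.1: inside the interval → strictly worse (loss $9156.8).
Count: 5.

5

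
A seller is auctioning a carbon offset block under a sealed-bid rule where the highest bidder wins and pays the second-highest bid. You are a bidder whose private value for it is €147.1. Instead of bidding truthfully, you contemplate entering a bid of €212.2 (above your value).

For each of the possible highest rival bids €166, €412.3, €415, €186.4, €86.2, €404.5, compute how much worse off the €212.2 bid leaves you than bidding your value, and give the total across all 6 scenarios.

The deviation costs you only when the competing bid falls strictly between €147.1 and €212.2; elsewhere both bids give the same outcome.
€166: truthful payoff €0, deviation payoff −€18.9 → loss €18.9.
€412.3: outcomes coincide → loss €0.
€415: outcomes coincide → loss €0.
€186.4: truthful payoff €0, deviation payoff −€39.3 → loss €39.3.
€86.2: outcomes coincide → loss €0.
€404.5: outcomes coincide → loss €0.
Total loss = €18.9 + €39.3 = €58.2.
Because the price is fixed by the runner-up's bid, deviating from your value can only change a good outcome into a bad one — never the reverse.

€58.2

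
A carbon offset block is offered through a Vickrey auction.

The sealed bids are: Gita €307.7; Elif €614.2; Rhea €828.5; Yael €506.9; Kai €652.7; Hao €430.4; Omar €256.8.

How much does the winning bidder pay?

€652.7

Highest bid: Rhea at €828.5, so Rhea wins.
Second-highest bid: Kai at €652.7 — that is the price the winner pays.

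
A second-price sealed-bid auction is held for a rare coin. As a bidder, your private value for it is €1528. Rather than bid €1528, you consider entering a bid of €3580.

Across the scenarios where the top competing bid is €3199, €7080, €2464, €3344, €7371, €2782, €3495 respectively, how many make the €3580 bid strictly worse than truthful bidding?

The deviation hurts exactly when the highest competing bid lies strictly between €1528 and €3580 — overbidding then wins at a price above your value.
€3199: inside the interval → strictly worse (loss €1671).
€7080: above both → same outcome either way.
€2464: inside the interval → strictly worse (loss €936).
€3344: inside the interval → strictly worse (loss €1816).
€7371: above both → same outcome either way.
€2782: inside the interval → strictly worse (loss €1254).
€3495: inside the interval → strictly worse (loss €1967).
Count: 5.

5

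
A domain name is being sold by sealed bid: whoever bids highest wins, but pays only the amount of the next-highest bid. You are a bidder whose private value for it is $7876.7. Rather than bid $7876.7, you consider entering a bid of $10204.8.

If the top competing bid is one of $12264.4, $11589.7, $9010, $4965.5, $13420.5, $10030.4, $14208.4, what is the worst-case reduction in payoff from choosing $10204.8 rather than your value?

$2153.7

$12264.4: same outcome either way → loss $0.
$11589.7: same outcome either way → loss $0.
$9010: truthful gives $0, deviation gives −$1133.3 → loss $1133.3.
$4965.5: same outcome either way → loss $0.
$13420.5: same outcome either way → loss $0.
$10030.4: truthful gives $0, deviation gives −$2153.7 → loss $2153.7.
$14208.4: same outcome either way → loss $0.
Maximum loss: $2153.7.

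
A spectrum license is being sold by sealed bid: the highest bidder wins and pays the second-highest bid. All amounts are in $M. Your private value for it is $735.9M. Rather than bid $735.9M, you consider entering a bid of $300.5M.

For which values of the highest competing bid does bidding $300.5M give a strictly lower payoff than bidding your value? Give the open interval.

($300.5M, $735.9M)

If the competing bid is below $300.5M, both bids win at the same price — no difference.
If it is above $735.9M, both bids lose — no difference.
If it lies strictly between $300.5M and $735.9M, bidding your value wins at a price below your value (positive payoff) while bidding $300.5M loses (payoff 0).
So the deviation strictly hurts on the open interval ($300.5M, $735.9M).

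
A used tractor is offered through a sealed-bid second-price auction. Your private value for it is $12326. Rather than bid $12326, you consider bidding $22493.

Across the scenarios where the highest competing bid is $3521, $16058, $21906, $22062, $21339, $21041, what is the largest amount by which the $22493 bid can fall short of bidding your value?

$9736

$3521: same outcome either way → loss $0.
$16058: truthful gives $0, deviation gives −$3732 → loss $3732.
$21906: truthful gives $0, deviation gives −$9580 → loss $9580.
$22062: truthful gives $0, deviation gives −$9736 → loss $9736.
$21339: truthful gives $0, deviation gives −$9013 → loss $9013.
$21041: truthful gives $0, deviation gives −$8715 → loss $8715.
Maximum loss: $9736.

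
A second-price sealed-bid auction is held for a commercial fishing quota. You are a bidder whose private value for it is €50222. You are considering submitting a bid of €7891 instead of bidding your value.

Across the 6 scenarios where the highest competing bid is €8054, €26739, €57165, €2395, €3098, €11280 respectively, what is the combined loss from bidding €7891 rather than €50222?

The deviation costs you only when the competing bid falls strictly between €7891 and €50222; elsewhere both bids give the same outcome.
€8054: truthful payoff €42168, deviation payoff €0 → loss €42168.
€26739: truthful payoff €23483, deviation payoff €0 → loss €23483.
€57165: outcomes coincide → loss €0.
€2395: outcomes coincide → loss €0.
€3098: outcomes coincide → loss €0.
€11280: truthful payoff €38942, deviation payoff €0 → loss €38942.
Total loss = €42168 + €23483 + €38942 = €104593.

€104593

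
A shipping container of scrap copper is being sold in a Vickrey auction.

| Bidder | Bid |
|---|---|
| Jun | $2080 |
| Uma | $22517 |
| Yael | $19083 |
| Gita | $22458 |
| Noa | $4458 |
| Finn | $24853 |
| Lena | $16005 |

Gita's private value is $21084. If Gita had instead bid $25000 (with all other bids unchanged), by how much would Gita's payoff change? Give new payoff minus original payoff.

The highest bid among the other bidders is $24853; Gita's bid doesn't change that.
Original bid $22458: Gita is not highest (top rival bid is $24853); payoff $0.
Alternative bid $25000: Gita is highest, pays the top rival bid $24853; payoff $21084 − $24853 = −$3769.
Change in payoff = −$3769 − ($0) = −$3769.

−$3769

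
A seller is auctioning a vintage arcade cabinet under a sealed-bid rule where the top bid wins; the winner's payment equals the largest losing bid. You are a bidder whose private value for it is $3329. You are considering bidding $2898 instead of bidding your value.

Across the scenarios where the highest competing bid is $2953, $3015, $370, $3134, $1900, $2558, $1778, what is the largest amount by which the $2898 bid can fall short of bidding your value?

$376

$2953: truthful gives $376, deviation gives $0 → loss $376.
$3015: truthful gives $314, deviation gives $0 → loss $314.
$370: same outcome either way → loss $0.
$3134: truthful gives $195, deviation gives $0 → loss $195.
$1900: same outcome either way → loss $0.
$2558: same outcome either way → loss $0.
$1778: same outcome either way → loss $0.
Maximum loss: $376.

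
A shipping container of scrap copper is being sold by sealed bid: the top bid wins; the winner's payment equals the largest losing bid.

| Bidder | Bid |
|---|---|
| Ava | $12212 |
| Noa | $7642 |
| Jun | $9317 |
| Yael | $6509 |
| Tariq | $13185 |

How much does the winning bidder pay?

$12212

Highest bid: Tariq at $13185, so Tariq wins.
Second-highest bid: Ava at $12212 — that is the price the winner pays.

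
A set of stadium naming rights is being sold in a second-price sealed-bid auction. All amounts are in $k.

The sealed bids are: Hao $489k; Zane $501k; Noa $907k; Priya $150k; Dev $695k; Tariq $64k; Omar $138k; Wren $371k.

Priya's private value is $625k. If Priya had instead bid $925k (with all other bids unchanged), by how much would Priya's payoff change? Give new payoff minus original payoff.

The highest bid among the other bidders is $907k; Priya's bid doesn't change that.
Original bid $150k: Priya is not highest (top rival bid is $907k); payoff $0k.
Alternative bid $925k: Priya is highest, pays the top rival bid $907k; payoff $625k − $907k = −$282k.
Change in payoff = −$282k − ($0k) = −$282k.

−$282k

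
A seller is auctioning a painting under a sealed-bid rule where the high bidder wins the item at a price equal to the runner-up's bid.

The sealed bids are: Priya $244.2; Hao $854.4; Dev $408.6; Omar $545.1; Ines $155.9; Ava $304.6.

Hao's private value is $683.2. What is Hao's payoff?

$138.1

Highest bid: Hao at $854.4, so Hao wins.
Second-highest bid: Omar at $545.1 — that is the price the winner pays.
Hao's payoff = value − price = $683.2 − $545.1 = $138.1.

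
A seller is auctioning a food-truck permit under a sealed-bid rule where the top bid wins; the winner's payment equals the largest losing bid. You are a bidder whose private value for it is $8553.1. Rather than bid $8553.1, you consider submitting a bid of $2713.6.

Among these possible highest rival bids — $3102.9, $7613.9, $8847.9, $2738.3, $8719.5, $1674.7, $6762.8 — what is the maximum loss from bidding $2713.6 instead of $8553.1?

$3102.9: truthful gives $5450.2, deviation gives $0 → loss $5450.2.
$7613.9: truthful gives $939.2, deviation gives $0 → loss $939.2.
$8847.9: same outcome either way → loss $0.
$2738.3: truthful gives $5814.8, deviation gives $0 → loss $5814.8.
$8719.5: same outcome either way → loss $0.
$1674.7: same outcome either way → loss $0.
$6762.8: truthful gives $1790.3, deviation gives $0 → loss $1790.3.
Maximum loss: $5814.8.

$5814.8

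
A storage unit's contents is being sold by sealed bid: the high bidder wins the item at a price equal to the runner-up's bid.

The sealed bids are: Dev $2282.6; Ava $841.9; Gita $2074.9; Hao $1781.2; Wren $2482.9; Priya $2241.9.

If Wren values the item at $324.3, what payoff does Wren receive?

−$1958.3

Highest bid: Wren at $2482.9, so Wren wins.
Second-highest bid: Dev at $2282.6 — that is the price the winner pays.
Wren's payoff = value − price = $324.3 − $2282.6 = −$1958.3.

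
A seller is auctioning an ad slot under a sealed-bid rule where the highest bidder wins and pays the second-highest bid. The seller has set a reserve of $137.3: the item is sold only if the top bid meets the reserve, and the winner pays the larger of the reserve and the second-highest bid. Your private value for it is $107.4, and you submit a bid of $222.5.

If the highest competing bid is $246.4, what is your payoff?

$0

Your bid $222.5 is below the highest competing bid $246.4, so you lose. Payoff $0.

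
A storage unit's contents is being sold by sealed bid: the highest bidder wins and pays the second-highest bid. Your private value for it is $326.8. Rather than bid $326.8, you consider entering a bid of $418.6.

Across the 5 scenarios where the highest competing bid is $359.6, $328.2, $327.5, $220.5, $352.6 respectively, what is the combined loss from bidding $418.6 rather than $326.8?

The deviation costs you only when the competing bid falls strictly between $326.8 and $418.6; elsewhere both bids give the same outcome.
$359.6: truthful payoff $0, deviation payoff −$32.8 → loss $32.8.
$328.2: truthful payoff $0, deviation payoff −$1.4 → loss $1.4.
$327.5: truthful payoff $0, deviation payoff −$0.7 → loss $0.7.
$220.5: outcomes coincide → loss $0.
$352.6: truthful payoff $0, deviation payoff −$25.8 → loss $25.8.
Total loss = $32.8 + $1.4 + $0.7 + $25.8 = $60.7.

$60.7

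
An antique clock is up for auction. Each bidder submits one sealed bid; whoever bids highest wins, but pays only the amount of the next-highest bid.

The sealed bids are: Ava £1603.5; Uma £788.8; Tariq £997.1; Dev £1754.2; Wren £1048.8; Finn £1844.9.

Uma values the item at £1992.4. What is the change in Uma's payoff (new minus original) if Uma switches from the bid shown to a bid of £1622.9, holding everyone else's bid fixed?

The highest bid among the other bidders is £1844.9; Uma's bid doesn't change that.
Original bid £788.8: Uma is not highest (top rival bid is £1844.9); payoff £0.
Alternative bid £1622.9: Uma is not highest (top rival bid is £1844.9); payoff £0.
Change in payoff = £0 − (£0) = £0.

£0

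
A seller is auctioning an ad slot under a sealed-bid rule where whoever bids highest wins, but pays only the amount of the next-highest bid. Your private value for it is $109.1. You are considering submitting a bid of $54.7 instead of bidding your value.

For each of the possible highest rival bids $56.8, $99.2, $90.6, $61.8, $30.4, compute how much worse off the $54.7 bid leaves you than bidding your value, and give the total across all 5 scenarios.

$128

The deviation costs you only when the competing bid falls strictly between $54.7 and $109.1; elsewhere both bids give the same outcome.
$56.8: truthful payoff $52.3, deviation payoff $0 → loss $52.3.
$99.2: truthful payoff $9.9, deviation payoff $0 → loss $9.9.
$90.6: truthful payoff $18.5, deviation payoff $0 → loss $18.5.
$61.8: truthful payoff $47.3, deviation payoff $0 → loss $47.3.
$30.4: outcomes coincide → loss $0.
Total loss = $52.3 + $9.9 + $18.5 + $47.3 = $128.
In a second-price auction your bid sets only whether you win, not what you pay, so bidding your true value is weakly dominant.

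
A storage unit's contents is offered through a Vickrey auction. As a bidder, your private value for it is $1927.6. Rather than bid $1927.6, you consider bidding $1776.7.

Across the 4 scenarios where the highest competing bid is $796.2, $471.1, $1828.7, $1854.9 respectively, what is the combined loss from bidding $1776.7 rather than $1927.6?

The deviation costs you only when the competing bid falls strictly between $1776.7 and $1927.6; elsewhere both bids give the same outcome.
$796.2: outcomes coincide → loss $0.
$471.1: outcomes coincide → loss $0.
$1828.7: truthful payoff $98.9, deviation payoff $0 → loss $98.9.
$1854.9: truthful payoff $72.7, deviation payoff $0 → loss $72.7.
Total loss = $98.9 + $72.7 = $171.6.

$171.6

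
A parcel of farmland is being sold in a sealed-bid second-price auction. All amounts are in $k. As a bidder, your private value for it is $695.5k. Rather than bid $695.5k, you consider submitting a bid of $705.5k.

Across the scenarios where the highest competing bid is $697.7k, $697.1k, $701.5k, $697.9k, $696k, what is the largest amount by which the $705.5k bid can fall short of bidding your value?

$6k

$697.7k: truthful gives $0k, deviation gives −$2.2k → loss $2.2k.
$697.1k: truthful gives $0k, deviation gives −$1.6k → loss $1.6k.
$701.5k: truthful gives $0k, deviation gives −$6k → loss $6k.
$697.9k: truthful gives $0k, deviation gives −$2.4k → loss $2.4k.
$696k: truthful gives $0k, deviation gives −$0.5k → loss $0.5k.
Maximum loss: $6k.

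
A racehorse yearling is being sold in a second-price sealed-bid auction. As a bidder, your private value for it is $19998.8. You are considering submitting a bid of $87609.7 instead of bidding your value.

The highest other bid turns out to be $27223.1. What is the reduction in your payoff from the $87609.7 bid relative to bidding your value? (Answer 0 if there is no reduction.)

$7224.3

Bidding your value $19998.8: you lose (since $19998.8 < $27223.1). Payoff $0.
Bidding $87609.7: you win and pay $27223.1. Payoff $19998.8 − $27223.1 = −$7224.3.
The competing bid $27223.1 lies between your value and your inflated bid, so overbidding wins an item priced above your value.
Loss from deviating = $0 − (−$7224.3) = $7224.3.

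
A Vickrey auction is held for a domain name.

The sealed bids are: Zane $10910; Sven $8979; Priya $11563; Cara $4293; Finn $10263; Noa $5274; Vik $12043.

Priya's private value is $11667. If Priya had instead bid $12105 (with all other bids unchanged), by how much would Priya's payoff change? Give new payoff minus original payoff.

The highest bid among the other bidders is $12043; Priya's bid doesn't change that.
Original bid $11563: Priya is not highest (top rival bid is $12043); payoff $0.
Alternative bid $12105: Priya is highest, pays the top rival bid $12043; payoff $11667 − $12043 = −$376.
Change in payoff = −$376 − ($0) = −$376.

−$376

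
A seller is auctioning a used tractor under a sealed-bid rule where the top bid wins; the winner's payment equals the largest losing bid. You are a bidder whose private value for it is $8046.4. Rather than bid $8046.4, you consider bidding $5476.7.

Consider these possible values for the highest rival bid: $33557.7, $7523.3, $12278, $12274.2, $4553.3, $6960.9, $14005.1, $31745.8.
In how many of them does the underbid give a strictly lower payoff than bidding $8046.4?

2

The deviation hurts exactly when the highest competing bid lies strictly between $5476.7 and $8046.4 — underbidding then forfeits a profitable win.
$33557.7: above both → same outcome either way.
$7523.3: inside the interval → strictly worse (loss $523.1).
$12278: above both → same outcome either way.
$12274.2: above both → same outcome either way.
$4553.3: below both → same outcome either way.
$6960.9: inside the interval → strictly worse (loss $1085.5).
$14005.1: above both → same outcome either way.
$31745.8: above both → same outcome either way.
Count: 2.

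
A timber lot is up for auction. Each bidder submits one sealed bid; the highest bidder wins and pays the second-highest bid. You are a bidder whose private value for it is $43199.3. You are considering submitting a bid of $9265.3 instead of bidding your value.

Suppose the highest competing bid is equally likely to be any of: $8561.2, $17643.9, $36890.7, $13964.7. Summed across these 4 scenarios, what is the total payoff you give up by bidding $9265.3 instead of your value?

$61098.6

The deviation costs you only when the competing bid falls strictly between $9265.3 and $43199.3; elsewhere both bids give the same outcome.
$8561.2: outcomes coincide → loss $0.
$17643.9: truthful payoff $25555.4, deviation payoff $0 → loss $25555.4.
$36890.7: truthful payoff $6308.6, deviation payoff $0 → loss $6308.6.
$13964.7: truthful payoff $29234.6, deviation payoff $0 → loss $29234.6.
Total loss = $25555.4 + $6308.6 + $29234.6 = $61098.6.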